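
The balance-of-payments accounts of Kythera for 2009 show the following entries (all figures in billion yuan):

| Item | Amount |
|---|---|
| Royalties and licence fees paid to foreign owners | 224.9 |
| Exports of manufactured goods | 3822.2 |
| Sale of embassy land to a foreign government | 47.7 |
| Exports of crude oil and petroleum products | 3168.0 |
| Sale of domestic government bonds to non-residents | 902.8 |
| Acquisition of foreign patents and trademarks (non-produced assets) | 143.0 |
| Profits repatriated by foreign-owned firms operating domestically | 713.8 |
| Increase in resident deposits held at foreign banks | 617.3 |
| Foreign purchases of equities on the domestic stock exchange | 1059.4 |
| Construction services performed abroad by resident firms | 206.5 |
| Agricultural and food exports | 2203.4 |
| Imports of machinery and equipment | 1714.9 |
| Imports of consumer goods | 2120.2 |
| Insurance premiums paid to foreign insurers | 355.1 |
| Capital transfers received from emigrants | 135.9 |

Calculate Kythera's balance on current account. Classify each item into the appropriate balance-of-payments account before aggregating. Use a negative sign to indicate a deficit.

Goods: 3168.0 + 3822.2 - 1714.9 - 2120.2 + 2203.4 = 5358.5
Services: -224.9 - 355.1 + 206.5 = -373.5
Primary income: -713.8
Current account = 5358.5 + (-373.5) + (-713.8) = 4271.2
(Excluded from the current account — capital account: sale of embassy land to a foreign government 47.7, acquisition of foreign patents and trademarks (non-produced assets) 143.0, capital transfers received from emigrants 135.9; financial account: sale of domestic government bonds to non-residents 902.8, increase in resident deposits held at foreign banks 617.3, foreign purchases of equities on the domestic stock exchange 1059.4.)

4271.2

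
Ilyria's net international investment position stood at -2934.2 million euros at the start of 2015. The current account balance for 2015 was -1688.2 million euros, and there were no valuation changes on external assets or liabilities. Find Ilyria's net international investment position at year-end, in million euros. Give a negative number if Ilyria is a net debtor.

-4622.4

With no valuation effects, change in NIIP = current account = -1688.2
End-of-year NIIP = -2934.2 + (-1688.2) = -4622.4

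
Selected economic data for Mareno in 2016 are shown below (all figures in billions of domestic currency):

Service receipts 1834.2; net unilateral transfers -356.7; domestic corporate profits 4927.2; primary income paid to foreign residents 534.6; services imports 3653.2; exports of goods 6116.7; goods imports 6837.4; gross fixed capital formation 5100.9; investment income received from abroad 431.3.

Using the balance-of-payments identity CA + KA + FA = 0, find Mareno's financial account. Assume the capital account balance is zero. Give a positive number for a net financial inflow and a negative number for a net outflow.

Goods balance = 6116.7 - 6837.4 = -720.7
Services balance = 1834.2 - 3653.2 = -1819.0
Trade balance (goods + services) = -720.7 + (-1819.0) = -2539.7
Net primary income = 431.3 - 534.6 = -103.3
Net secondary income = -356.7
Current account = -2539.7 + (-103.3) + (-356.7) = -2999.7
Financial account = -(-2999.7) = 2999.7

2999.7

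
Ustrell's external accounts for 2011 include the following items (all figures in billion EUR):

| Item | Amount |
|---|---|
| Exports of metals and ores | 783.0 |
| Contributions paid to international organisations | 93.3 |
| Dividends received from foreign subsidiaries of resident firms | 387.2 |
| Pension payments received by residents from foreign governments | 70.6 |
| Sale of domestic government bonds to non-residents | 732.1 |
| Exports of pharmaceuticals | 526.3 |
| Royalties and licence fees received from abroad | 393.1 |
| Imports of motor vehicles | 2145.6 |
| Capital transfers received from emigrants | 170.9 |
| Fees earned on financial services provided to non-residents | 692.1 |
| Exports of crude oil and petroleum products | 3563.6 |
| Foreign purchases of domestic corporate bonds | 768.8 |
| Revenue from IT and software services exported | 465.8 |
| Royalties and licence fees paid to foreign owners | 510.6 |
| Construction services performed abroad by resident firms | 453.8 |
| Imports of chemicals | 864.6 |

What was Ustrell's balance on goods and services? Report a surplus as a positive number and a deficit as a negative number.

3356.9

Goods: 3563.6 + 783.0 + 526.3 - 864.6 - 2145.6 = 1862.7
Services: 692.1 + 393.1 + 465.8 - 510.6 + 453.8 = 1494.2
Trade balance = 1862.7 + 1494.2 = 3356.9
(Excluded from the trade balance — secondary income: contributions paid to international organisations 93.3, pension payments received by residents from foreign governments 70.6; primary income: dividends received from foreign subsidiaries of resident firms 387.2; financial account: sale of domestic government bonds to non-residents 732.1, foreign purchases of domestic corporate bonds 768.8; capital account: capital transfers received from emigrants 170.9.)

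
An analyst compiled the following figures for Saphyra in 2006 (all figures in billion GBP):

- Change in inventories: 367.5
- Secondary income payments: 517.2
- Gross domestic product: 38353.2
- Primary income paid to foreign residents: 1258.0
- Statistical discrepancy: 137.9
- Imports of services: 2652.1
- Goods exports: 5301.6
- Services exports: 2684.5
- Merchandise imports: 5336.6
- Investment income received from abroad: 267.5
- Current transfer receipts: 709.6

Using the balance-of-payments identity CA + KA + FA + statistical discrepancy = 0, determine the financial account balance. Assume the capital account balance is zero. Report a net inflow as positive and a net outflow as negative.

Goods balance = 5301.6 - 5336.6 = -35.0
Services balance = 2684.5 - 2652.1 = 32.4
Trade balance (goods + services) = -35.0 + 32.4 = -2.6
Net primary income = 267.5 - 1258.0 = -990.5
Net secondary income = 709.6 - 517.2 = 192.4
Current account = -2.6 + (-990.5) + 192.4 = -800.7
Financial account = -(-800.7 + 137.9) = 662.8

662.8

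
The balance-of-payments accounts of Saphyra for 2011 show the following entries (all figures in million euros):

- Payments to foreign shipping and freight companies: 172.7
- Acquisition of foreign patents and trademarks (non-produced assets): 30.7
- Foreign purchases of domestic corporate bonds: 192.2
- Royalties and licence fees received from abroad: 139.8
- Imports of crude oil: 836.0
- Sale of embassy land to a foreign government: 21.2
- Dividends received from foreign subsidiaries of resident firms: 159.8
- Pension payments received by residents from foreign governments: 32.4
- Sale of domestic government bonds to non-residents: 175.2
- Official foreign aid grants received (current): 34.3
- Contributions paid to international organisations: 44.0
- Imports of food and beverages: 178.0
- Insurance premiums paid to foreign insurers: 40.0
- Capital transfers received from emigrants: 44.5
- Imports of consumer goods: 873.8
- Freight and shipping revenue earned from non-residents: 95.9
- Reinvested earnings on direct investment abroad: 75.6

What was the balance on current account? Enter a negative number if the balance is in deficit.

Goods: -836.0 - 873.8 - 178.0 = -1887.8
Services: 95.9 - 172.7 - 40.0 + 139.8 = 23.0
Primary income: 159.8 + 75.6 = 235.4
Secondary income: 34.3 + 32.4 - 44.0 = 22.7
Current account = (-1887.8) + 23.0 + 235.4 + 22.7 = -1606.7
(Excluded from the current account — capital account: acquisition of foreign patents and trademarks (non-produced assets) 30.7, sale of embassy land to a foreign government 21.2, capital transfers received from emigrants 44.5; financial account: foreign purchases of domestic corporate bonds 192.2, sale of domestic government bonds to non-residents 175.2.)

-1606.7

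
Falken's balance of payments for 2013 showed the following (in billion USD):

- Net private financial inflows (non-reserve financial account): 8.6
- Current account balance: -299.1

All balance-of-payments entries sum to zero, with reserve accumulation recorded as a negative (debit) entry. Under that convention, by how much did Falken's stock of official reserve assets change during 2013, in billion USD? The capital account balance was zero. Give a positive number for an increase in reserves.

Official reserve transactions balance = -((-299.1) + 8.6) = 290.5
An accumulation of reserves is recorded as a debit (negative entry), so the change in the stock of reserves is the negative of that balance.
Change in official reserves = -(290.5) = -290.5

-290.5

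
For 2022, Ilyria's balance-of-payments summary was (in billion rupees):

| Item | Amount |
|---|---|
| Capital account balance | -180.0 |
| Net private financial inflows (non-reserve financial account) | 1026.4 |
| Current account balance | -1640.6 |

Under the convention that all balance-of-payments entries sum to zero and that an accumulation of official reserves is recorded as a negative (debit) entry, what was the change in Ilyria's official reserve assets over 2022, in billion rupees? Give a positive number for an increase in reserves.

-794.2

Official reserve transactions balance = -((-1640.6) + (-180.0) + 1026.4) = 794.2
An accumulation of reserves is recorded as a debit (negative entry), so the change in the stock of reserves is the negative of that balance.
Change in official reserves = -(794.2) = -794.2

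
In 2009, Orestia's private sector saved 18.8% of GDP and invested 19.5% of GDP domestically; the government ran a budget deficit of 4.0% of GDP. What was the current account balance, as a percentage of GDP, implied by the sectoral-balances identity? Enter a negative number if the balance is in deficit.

By the sectoral-balances identity, CA = (S_private - I) + (T - G).
Private balance = 18.8 - 19.5 = -0.7
Government balance (T - G) = -4.0
CA = -0.7 + (-4.0) = -4.7

-4.7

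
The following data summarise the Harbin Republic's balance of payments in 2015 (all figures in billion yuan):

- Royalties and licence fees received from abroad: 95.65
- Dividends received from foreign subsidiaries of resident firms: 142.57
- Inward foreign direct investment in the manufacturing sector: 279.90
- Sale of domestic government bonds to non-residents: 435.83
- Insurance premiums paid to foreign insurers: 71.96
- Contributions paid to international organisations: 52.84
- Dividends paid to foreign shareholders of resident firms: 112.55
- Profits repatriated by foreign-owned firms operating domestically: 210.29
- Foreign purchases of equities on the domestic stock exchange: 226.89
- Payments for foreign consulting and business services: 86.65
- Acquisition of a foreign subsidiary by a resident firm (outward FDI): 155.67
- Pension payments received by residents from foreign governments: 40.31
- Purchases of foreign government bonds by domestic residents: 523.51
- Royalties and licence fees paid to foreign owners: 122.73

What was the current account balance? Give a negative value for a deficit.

Services: 95.65 - 86.65 - 71.96 - 122.73 = -185.69
Primary income: -112.55 + 142.57 - 210.29 = -180.27
Secondary income: -52.84 + 40.31 = -12.53
Current account = (-185.69) + (-180.27) + (-12.53) = -378.49
(Excluded from the current account — financial account: inward foreign direct investment in the manufacturing sector 279.90, sale of domestic government bonds to non-residents 435.83, foreign purchases of equities on the domestic stock exchange 226.89, acquisition of a foreign subsidiary by a resident firm (outward FDI) 155.67, purchases of foreign government bonds by domestic residents 523.51.)

-378.49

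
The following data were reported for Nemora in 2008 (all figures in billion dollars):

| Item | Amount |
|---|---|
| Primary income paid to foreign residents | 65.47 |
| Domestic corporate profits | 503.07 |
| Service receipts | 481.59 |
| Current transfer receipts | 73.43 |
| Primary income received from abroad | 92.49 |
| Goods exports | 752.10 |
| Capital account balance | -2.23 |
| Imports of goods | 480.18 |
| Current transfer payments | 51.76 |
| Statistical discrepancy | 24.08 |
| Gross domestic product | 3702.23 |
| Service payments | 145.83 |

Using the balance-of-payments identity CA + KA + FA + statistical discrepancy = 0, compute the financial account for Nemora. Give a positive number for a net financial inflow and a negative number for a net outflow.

Goods balance = 752.10 - 480.18 = 271.92
Services balance = 481.59 - 145.83 = 335.76
Trade balance (goods + services) = 271.92 + 335.76 = 607.68
Net primary income = 92.49 - 65.47 = 27.02
Net secondary income = 73.43 - 51.76 = 21.67
Current account = 607.68 + 27.02 + 21.67 = 656.37
Financial account = -(656.37 + (-2.23) + 24.08) = -678.22

-678.22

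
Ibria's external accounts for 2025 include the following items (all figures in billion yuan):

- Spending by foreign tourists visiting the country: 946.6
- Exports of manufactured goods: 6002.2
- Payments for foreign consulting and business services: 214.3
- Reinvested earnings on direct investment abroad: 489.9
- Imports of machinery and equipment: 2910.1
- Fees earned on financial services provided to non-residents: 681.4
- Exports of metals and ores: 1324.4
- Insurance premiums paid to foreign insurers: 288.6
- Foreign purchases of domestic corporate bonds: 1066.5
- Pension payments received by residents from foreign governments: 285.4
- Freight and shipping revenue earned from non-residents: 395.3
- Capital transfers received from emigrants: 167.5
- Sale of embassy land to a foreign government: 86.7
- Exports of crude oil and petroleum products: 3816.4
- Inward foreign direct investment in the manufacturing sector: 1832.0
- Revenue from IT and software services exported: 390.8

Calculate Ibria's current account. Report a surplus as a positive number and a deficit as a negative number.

Goods: -2910.1 + 1324.4 + 6002.2 + 3816.4 = 8232.9
Services: 946.6 + 681.4 - 214.3 + 390.8 - 288.6 + 395.3 = 1911.2
Primary income: 489.9
Secondary income: 285.4
Current account = 8232.9 + 1911.2 + 489.9 + 285.4 = 10919.4
(Excluded from the current account — financial account: foreign purchases of domestic corporate bonds 1066.5, inward foreign direct investment in the manufacturing sector 1832.0; capital account: capital transfers received from emigrants 167.5, sale of embassy land to a foreign government 86.7.)

10919.4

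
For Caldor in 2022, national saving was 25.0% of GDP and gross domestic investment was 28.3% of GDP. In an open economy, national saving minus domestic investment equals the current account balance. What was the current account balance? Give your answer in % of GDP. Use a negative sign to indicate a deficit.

-3.3

S - I = CA (net lending to the rest of the world).
CA = S - I = 25.0 - 28.3 = -3.3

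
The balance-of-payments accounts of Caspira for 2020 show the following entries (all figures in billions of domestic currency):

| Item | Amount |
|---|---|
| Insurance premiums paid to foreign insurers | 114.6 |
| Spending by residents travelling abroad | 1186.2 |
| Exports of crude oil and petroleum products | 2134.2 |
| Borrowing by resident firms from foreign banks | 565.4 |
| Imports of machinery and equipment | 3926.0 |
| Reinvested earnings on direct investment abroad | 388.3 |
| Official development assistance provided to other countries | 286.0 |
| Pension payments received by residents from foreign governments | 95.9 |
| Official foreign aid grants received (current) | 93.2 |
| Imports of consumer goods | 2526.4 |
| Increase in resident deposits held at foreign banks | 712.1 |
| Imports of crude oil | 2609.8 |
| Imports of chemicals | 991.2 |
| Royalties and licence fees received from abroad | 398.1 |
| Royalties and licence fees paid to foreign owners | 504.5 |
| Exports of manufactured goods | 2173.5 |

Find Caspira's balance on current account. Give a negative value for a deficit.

Goods: -2609.8 + 2173.5 - 2526.4 - 991.2 + 2134.2 - 3926.0 = -5745.7
Services: -1186.2 - 504.5 - 114.6 + 398.1 = -1407.2
Primary income: 388.3
Secondary income: 93.2 - 286.0 + 95.9 = -96.9
Current account = (-5745.7) + (-1407.2) + 388.3 + (-96.9) = -6861.5
(Excluded from the current account — financial account: borrowing by resident firms from foreign banks 565.4, increase in resident deposits held at foreign banks 712.1.)

-6861.5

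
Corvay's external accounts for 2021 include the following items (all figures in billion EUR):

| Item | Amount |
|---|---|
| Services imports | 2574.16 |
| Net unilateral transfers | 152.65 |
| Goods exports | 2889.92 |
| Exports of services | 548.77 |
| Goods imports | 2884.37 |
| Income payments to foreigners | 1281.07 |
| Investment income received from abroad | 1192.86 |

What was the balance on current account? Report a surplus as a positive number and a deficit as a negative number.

-1955.40

Goods balance = 2889.92 - 2884.37 = 5.55
Services balance = 548.77 - 2574.16 = -2025.39
Trade balance (goods + services) = 5.55 + (-2025.39) = -2019.84
Net primary income = 1192.86 - 1281.07 = -88.21
Net secondary income = 152.65
Current account = -2019.84 + (-88.21) + 152.65 = -1955.40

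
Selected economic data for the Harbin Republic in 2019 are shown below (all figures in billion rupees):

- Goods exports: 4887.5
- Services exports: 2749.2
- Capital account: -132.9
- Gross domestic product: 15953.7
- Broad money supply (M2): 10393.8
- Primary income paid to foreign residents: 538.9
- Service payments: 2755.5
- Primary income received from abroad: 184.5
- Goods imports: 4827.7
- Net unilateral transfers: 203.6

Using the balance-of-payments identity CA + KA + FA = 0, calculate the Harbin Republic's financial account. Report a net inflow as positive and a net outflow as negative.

Goods balance = 4887.5 - 4827.7 = 59.8
Services balance = 2749.2 - 2755.5 = -6.3
Trade balance (goods + services) = 59.8 + (-6.3) = 53.5
Net primary income = 184.5 - 538.9 = -354.4
Net secondary income = 203.6
Current account = 53.5 + (-354.4) + 203.6 = -97.3
Financial account = -(-97.3 + (-132.9)) = 230.2

230.2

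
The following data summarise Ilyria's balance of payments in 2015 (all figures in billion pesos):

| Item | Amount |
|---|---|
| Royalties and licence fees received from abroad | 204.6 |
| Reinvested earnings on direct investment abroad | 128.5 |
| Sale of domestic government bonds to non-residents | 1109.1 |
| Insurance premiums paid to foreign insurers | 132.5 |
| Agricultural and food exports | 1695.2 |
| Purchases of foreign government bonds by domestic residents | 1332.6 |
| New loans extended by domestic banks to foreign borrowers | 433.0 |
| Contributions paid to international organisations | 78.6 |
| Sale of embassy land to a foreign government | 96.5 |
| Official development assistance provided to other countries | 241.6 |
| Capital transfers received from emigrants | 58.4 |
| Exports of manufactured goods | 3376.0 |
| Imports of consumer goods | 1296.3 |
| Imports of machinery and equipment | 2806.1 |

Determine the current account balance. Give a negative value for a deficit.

849.2

Goods: -1296.3 - 2806.1 + 3376.0 + 1695.2 = 968.8
Services: 204.6 - 132.5 = 72.1
Primary income: 128.5
Secondary income: -78.6 - 241.6 = -320.2
Current account = 968.8 + 72.1 + 128.5 + (-320.2) = 849.2
(Excluded from the current account — financial account: sale of domestic government bonds to non-residents 1109.1, purchases of foreign government bonds by domestic residents 1332.6, new loans extended by domestic banks to foreign borrowers 433.0; capital account: sale of embassy land to a foreign government 96.5, capital transfers received from emigrants 58.4.)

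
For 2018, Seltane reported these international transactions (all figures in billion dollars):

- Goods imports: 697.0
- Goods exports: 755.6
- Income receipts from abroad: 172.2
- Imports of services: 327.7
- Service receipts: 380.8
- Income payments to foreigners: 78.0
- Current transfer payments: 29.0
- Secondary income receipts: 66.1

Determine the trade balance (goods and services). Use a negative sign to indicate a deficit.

111.7

Goods balance = 755.6 - 697.0 = 58.6
Services balance = 380.8 - 327.7 = 53.1
Trade balance (goods + services) = 58.6 + 53.1 = 111.7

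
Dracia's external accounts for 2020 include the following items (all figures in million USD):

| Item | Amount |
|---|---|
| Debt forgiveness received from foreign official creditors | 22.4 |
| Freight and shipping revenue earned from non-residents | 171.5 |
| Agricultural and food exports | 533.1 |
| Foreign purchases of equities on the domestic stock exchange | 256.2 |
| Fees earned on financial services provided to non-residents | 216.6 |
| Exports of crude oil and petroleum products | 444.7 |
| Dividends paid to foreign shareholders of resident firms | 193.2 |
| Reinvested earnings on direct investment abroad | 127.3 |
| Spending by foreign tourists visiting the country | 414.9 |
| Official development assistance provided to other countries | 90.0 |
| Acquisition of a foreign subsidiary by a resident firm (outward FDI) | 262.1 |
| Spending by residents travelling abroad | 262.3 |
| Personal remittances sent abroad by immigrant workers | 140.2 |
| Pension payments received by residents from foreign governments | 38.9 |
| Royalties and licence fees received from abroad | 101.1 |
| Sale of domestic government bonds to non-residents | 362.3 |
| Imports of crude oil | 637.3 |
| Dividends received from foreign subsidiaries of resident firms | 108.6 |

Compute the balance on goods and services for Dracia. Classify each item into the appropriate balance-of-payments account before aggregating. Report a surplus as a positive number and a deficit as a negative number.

Goods: 444.7 + 533.1 - 637.3 = 340.5
Services: 101.1 - 262.3 + 414.9 + 171.5 + 216.6 = 641.8
Trade balance = 340.5 + 641.8 = 982.3
(Excluded from the trade balance — capital account: debt forgiveness received from foreign official creditors 22.4; financial account: foreign purchases of equities on the domestic stock exchange 256.2, acquisition of a foreign subsidiary by a resident firm (outward FDI) 262.1, sale of domestic government bonds to non-residents 362.3; primary income: dividends paid to foreign shareholders of resident firms 193.2, reinvested earnings on direct investment abroad 127.3, dividends received from foreign subsidiaries of resident firms 108.6; secondary income: official development assistance provided to other countries 90.0, personal remittances sent abroad by immigrant workers 140.2, pension payments received by residents from foreign governments 38.9.)

982.3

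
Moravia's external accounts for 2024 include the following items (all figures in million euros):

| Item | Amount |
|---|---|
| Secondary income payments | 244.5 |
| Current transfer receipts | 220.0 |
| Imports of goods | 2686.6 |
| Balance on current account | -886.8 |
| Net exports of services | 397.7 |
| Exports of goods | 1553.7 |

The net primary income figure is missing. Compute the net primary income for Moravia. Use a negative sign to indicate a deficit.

Current account = goods balance + services balance + net primary income + net secondary income
Sum of the known components = -759.7
Net primary income = CA - (known components) = -886.8 - (-759.7) = -127.1

-127.1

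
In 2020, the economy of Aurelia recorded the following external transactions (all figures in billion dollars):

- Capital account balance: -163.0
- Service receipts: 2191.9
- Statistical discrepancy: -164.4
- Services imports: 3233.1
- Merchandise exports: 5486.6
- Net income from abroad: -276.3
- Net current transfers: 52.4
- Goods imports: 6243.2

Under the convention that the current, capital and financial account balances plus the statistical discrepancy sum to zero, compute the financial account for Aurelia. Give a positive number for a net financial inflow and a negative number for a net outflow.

Goods balance = 5486.6 - 6243.2 = -756.6
Services balance = 2191.9 - 3233.1 = -1041.2
Trade balance (goods + services) = -756.6 + (-1041.2) = -1797.8
Net primary income = -276.3
Net secondary income = 52.4
Current account = -1797.8 + (-276.3) + 52.4 = -2021.7
Financial account = -(-2021.7 + (-163.0) + (-164.4)) = 2349.1

2349.1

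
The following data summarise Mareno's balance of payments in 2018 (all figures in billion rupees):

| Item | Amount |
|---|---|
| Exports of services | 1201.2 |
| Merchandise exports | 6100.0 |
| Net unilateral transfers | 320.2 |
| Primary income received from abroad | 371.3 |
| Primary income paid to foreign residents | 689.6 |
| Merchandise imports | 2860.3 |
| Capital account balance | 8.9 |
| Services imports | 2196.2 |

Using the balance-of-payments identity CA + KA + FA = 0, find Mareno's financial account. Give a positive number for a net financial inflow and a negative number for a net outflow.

Goods balance = 6100.0 - 2860.3 = 3239.7
Services balance = 1201.2 - 2196.2 = -995.0
Trade balance (goods + services) = 3239.7 + (-995.0) = 2244.7
Net primary income = 371.3 - 689.6 = -318.3
Net secondary income = 320.2
Current account = 2244.7 + (-318.3) + 320.2 = 2246.6
Financial account = -(2246.6 + 8.9) = -2255.5

-2255.5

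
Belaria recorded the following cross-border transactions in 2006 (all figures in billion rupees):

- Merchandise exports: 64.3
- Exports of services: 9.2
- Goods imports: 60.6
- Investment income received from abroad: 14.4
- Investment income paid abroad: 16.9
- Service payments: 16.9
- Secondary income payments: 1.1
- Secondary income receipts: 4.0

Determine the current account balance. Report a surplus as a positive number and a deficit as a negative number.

-3.6

Goods balance = 64.3 - 60.6 = 3.7
Services balance = 9.2 - 16.9 = -7.7
Trade balance (goods + services) = 3.7 + (-7.7) = -4.0
Net primary income = 14.4 - 16.9 = -2.5
Net secondary income = 4.0 - 1.1 = 2.9
Current account = -4.0 + (-2.5) + 2.9 = -3.6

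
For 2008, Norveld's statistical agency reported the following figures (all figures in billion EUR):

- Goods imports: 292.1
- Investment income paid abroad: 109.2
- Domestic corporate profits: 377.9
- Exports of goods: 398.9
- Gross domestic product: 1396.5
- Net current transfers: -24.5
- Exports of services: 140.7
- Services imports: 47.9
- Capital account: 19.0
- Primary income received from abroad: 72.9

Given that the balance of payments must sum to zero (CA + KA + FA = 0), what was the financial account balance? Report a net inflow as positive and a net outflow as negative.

-157.8

Goods balance = 398.9 - 292.1 = 106.8
Services balance = 140.7 - 47.9 = 92.8
Trade balance (goods + services) = 106.8 + 92.8 = 199.6
Net primary income = 72.9 - 109.2 = -36.3
Net secondary income = -24.5
Current account = 199.6 + (-36.3) + (-24.5) = 138.8
Financial account = -(138.8 + 19.0) = -157.8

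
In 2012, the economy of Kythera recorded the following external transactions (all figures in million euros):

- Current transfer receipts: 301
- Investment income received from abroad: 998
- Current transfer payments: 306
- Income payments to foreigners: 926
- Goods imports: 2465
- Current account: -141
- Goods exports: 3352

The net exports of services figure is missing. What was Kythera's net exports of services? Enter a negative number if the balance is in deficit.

-1095

Current account = goods balance + services balance + net primary income + net secondary income
Sum of the known components = 954
Net exports of services = CA - (known components) = -141 - 954 = -1095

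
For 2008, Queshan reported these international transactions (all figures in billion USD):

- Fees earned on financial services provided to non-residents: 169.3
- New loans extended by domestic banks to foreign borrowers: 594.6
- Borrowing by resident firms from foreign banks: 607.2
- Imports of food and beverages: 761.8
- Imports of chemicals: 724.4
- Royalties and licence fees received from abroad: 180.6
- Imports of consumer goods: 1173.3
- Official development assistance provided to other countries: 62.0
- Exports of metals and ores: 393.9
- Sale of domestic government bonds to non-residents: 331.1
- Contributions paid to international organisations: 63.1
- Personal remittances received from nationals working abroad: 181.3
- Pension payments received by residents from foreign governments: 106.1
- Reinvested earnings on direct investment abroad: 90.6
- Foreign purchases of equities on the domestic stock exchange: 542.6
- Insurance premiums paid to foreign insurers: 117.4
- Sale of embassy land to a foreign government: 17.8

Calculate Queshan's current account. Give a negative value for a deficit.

-1780.2

Goods: -724.4 - 761.8 + 393.9 - 1173.3 = -2265.6
Services: 169.3 + 180.6 - 117.4 = 232.5
Primary income: 90.6
Secondary income: 106.1 - 62.0 - 63.1 + 181.3 = 162.3
Current account = (-2265.6) + 232.5 + 90.6 + 162.3 = -1780.2
(Excluded from the current account — financial account: new loans extended by domestic banks to foreign borrowers 594.6, borrowing by resident firms from foreign banks 607.2, sale of domestic government bonds to non-residents 331.1, foreign purchases of equities on the domestic stock exchange 542.6; capital account: sale of embassy land to a foreign government 17.8.)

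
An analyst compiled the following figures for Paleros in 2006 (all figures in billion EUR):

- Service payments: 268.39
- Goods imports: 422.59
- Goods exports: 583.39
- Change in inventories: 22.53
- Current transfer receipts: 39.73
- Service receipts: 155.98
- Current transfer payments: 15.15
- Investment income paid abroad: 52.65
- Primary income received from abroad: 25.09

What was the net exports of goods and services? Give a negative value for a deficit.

48.39

Goods balance = 583.39 - 422.59 = 160.80
Services balance = 155.98 - 268.39 = -112.41
Trade balance (goods + services) = 160.80 + (-112.41) = 48.39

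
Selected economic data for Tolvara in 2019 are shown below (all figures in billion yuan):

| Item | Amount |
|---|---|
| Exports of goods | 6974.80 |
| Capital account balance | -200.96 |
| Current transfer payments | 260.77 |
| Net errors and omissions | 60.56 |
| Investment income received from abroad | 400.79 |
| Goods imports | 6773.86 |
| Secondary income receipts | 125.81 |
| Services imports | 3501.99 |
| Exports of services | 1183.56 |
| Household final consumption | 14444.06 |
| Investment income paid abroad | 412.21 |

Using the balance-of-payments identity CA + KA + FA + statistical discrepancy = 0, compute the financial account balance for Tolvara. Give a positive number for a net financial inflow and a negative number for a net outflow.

2404.27

Goods balance = 6974.80 - 6773.86 = 200.94
Services balance = 1183.56 - 3501.99 = -2318.43
Trade balance (goods + services) = 200.94 + (-2318.43) = -2117.49
Net primary income = 400.79 - 412.21 = -11.42
Net secondary income = 125.81 - 260.77 = -134.96
Current account = -2117.49 + (-11.42) + (-134.96) = -2263.87
Financial account = -(-2263.87 + (-200.96) + 60.56) = 2404.27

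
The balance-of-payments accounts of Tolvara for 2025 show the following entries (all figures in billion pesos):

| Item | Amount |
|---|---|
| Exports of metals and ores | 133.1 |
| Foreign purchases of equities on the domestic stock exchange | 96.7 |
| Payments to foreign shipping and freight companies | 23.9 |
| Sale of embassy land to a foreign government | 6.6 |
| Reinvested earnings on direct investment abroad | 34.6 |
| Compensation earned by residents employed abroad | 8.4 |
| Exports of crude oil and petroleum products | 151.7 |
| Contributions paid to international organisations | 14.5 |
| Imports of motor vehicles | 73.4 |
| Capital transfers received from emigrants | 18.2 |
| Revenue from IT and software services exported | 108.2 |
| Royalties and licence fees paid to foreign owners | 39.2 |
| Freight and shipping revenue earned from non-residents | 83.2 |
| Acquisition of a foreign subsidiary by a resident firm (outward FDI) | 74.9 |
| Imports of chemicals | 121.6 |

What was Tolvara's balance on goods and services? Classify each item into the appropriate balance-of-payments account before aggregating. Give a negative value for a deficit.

218.1

Goods: -73.4 + 133.1 - 121.6 + 151.7 = 89.8
Services: 108.2 + 83.2 - 39.2 - 23.9 = 128.3
Trade balance = 89.8 + 128.3 = 218.1
(Excluded from the trade balance — financial account: foreign purchases of equities on the domestic stock exchange 96.7, acquisition of a foreign subsidiary by a resident firm (outward FDI) 74.9; capital account: sale of embassy land to a foreign government 6.6, capital transfers received from emigrants 18.2; primary income: reinvested earnings on direct investment abroad 34.6, compensation earned by residents employed abroad 8.4; secondary income: contributions paid to international organisations 14.5.)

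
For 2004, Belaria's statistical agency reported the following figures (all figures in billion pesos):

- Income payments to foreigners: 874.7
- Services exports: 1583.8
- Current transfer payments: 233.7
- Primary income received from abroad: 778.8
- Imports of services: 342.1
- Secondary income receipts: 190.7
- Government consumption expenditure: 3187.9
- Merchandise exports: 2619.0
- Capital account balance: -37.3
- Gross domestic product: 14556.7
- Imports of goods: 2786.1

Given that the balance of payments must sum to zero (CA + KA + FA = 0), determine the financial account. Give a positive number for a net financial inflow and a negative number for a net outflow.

-898.4

Goods balance = 2619.0 - 2786.1 = -167.1
Services balance = 1583.8 - 342.1 = 1241.7
Trade balance (goods + services) = -167.1 + 1241.7 = 1074.6
Net primary income = 778.8 - 874.7 = -95.9
Net secondary income = 190.7 - 233.7 = -43.0
Current account = 1074.6 + (-95.9) + (-43.0) = 935.7
Financial account = -(935.7 + (-37.3)) = -898.4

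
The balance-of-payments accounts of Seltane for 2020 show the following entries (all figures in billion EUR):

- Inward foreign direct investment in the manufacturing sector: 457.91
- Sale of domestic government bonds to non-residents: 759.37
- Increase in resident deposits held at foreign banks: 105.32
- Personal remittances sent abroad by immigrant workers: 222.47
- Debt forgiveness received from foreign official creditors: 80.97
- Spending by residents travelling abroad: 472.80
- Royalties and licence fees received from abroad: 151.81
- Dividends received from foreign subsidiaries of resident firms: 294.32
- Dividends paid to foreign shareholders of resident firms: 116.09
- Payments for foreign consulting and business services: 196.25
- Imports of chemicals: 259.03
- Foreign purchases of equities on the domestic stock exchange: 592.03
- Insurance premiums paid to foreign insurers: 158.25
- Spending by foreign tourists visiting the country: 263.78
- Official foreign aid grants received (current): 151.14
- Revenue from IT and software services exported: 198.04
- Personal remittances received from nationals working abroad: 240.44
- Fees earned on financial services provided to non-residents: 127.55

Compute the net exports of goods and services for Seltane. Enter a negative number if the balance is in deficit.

Goods: -259.03
Services: 151.81 + 198.04 - 472.80 - 158.25 + 263.78 + 127.55 - 196.25 = -86.12
Trade balance = -259.03 + (-86.12) = -345.15
(Excluded from the trade balance — financial account: inward foreign direct investment in the manufacturing sector 457.91, sale of domestic government bonds to non-residents 759.37, increase in resident deposits held at foreign banks 105.32, foreign purchases of equities on the domestic stock exchange 592.03; secondary income: personal remittances sent abroad by immigrant workers 222.47, official foreign aid grants received (current) 151.14, personal remittances received from nationals working abroad 240.44; capital account: debt forgiveness received from foreign official creditors 80.97; primary income: dividends received from foreign subsidiaries of resident firms 294.32, dividends paid to foreign shareholders of resident firms 116.09.)

-345.15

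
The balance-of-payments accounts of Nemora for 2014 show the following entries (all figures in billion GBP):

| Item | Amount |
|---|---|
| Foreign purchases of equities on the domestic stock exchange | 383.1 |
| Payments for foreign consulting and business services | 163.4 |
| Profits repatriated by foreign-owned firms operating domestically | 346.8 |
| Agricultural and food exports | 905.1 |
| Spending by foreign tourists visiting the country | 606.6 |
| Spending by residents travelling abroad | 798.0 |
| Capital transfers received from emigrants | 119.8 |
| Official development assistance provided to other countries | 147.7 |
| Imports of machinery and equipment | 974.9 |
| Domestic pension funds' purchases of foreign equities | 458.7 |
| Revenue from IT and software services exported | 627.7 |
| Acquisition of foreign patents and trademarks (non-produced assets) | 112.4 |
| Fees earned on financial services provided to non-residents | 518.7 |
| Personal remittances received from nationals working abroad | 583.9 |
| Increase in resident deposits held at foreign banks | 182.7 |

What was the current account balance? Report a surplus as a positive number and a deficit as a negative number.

Goods: -974.9 + 905.1 = -69.8
Services: -798.0 + 627.7 - 163.4 + 606.6 + 518.7 = 791.6
Primary income: -346.8
Secondary income: -147.7 + 583.9 = 436.2
Current account = (-69.8) + 791.6 + (-346.8) + 436.2 = 811.2
(Excluded from the current account — financial account: foreign purchases of equities on the domestic stock exchange 383.1, domestic pension funds' purchases of foreign equities 458.7, increase in resident deposits held at foreign banks 182.7; capital account: capital transfers received from emigrants 119.8, acquisition of foreign patents and trademarks (non-produced assets) 112.4.)

811.2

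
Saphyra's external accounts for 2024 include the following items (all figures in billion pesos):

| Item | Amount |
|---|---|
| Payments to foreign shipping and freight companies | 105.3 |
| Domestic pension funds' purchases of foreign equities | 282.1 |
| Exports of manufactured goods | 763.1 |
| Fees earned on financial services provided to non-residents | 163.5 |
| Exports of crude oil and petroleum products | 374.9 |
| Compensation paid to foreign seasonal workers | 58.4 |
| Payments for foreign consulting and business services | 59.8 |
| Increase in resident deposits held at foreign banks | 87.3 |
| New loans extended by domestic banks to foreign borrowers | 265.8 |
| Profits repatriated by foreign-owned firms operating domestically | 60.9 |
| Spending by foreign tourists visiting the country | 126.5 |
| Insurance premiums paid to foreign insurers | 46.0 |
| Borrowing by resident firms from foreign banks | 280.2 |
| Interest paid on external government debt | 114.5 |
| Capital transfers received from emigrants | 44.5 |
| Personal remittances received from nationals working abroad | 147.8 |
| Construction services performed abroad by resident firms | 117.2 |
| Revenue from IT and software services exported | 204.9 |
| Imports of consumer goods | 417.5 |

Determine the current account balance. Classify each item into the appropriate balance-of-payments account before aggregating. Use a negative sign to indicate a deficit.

1035.5

Goods: -417.5 + 763.1 + 374.9 = 720.5
Services: 126.5 + 204.9 - 59.8 + 163.5 - 46.0 + 117.2 - 105.3 = 401.0
Primary income: -114.5 - 60.9 - 58.4 = -233.8
Secondary income: 147.8
Current account = 720.5 + 401.0 + (-233.8) + 147.8 = 1035.5
(Excluded from the current account — financial account: domestic pension funds' purchases of foreign equities 282.1, increase in resident deposits held at foreign banks 87.3, new loans extended by domestic banks to foreign borrowers 265.8, borrowing by resident firms from foreign banks 280.2; capital account: capital transfers received from emigrants 44.5.)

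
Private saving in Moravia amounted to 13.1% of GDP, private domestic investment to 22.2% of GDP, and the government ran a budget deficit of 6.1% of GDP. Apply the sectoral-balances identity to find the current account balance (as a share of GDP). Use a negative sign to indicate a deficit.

By the sectoral-balances identity, CA = (S_private - I) + (T - G).
Private balance = 13.1 - 22.2 = -9.1
Government balance (T - G) = -6.1
CA = -9.1 + (-6.1) = -15.2

-15.2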